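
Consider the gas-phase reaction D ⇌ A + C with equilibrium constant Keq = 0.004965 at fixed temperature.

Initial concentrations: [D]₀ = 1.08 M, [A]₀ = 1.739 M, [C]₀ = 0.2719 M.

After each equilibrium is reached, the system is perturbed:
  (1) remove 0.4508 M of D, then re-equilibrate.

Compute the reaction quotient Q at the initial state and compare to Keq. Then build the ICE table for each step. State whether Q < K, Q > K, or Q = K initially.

Q₀ = 0.4378 vs Keq = 0.004965 ⇒ Q>K, reverse
Step 1:
                    D           A           C
  Initial        1.08       1.739      0.2719
  Change       0.2674     -0.2674     -0.2674
  Equil         1.347       1.472    0.004546
  solve Keq expr → x = -0.2674; check Q = 0.004965
Then remove 0.4508 M of D.
Step 2:
                    D           A           C
  Initial      0.8966       1.472    0.004546
  Change     0.001513   -0.001513   -0.001513
  Equil        0.8981        1.47    0.003033
  solve Keq expr → x = -0.001513; check Q = 0.004965

Q₀ = 0.4378; Q > K (proceeds reverse)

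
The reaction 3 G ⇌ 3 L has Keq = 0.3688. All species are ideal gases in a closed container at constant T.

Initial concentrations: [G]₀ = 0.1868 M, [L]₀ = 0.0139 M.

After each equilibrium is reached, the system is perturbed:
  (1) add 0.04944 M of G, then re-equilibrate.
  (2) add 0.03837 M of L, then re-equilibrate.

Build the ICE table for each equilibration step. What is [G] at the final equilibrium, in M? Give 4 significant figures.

[G]_eq = 0.168 M

Q₀ = 4.1202e-04 vs Keq = 0.3688 ⇒ Q<K, forward
Step 1:
                    G           L
  I            0.1868      0.0139
  C          -0.06992     0.06992
  E            0.1169     0.08382
  solve Keq expr → x = 0.02331; check Q = 0.3688
Then add 0.04944 M of G.
Step 2:
                    G           L
  I            0.1663     0.08382
  C          -0.02065     0.02065
  E            0.1457      0.1045
  solve Keq expr → x = 0.006883; check Q = 0.3688
Then add 0.03837 M of L.
Step 3:
                    G           L
  I            0.1457      0.1428
  C           0.02235    -0.02235
  E             0.168      0.1205
  solve Keq expr → x = -0.007448; check Q = 0.3688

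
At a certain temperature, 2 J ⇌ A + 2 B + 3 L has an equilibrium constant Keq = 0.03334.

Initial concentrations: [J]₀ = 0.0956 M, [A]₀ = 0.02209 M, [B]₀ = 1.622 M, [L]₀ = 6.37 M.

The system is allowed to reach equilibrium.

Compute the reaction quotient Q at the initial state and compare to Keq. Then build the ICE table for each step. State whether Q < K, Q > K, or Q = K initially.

Q₀ = 1644 vs Keq = 0.03334 ⇒ Q>K, reverse
Step 1:
                    J           A           B           L
  Initial      0.0956     0.02209       1.622        6.37
  Change      0.04418    -0.02209    -0.04418    -0.06627
  Equil        0.1398  1.0446e-06       1.578       6.304
  solve Keq expr → x = -0.02209; check Q = 0.03334

Q₀ = 1644; Q > K (proceeds reverse)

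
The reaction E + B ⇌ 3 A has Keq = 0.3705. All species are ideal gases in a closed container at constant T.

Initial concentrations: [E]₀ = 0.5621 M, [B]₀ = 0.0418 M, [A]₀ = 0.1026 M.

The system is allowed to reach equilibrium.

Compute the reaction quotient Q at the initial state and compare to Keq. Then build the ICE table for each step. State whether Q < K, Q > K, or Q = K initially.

Q₀ = 0.04597 vs Keq = 0.3705 ⇒ Q<K, forward
Step 1:
                    E           B           A
  I            0.5621      0.0418      0.1026
  C          -0.02018    -0.02018     0.06053
  E            0.5419     0.02162      0.1631
  solve Keq expr → x = 0.02018; check Q = 0.3705

Q₀ = 0.04597; Q < K (proceeds forward)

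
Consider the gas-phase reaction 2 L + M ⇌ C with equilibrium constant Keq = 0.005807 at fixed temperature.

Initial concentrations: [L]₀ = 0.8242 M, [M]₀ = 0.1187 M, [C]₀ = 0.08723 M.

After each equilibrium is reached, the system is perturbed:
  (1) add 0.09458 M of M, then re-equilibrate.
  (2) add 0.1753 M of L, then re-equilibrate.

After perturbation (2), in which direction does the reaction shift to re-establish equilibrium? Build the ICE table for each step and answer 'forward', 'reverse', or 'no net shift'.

Q₀ = 1.082 vs Keq = 0.005807 ⇒ Q>K, reverse
Step 1:
                    L           M           C
  I            0.8242      0.1187     0.08723
  C            0.1721     0.08605    -0.08605
  E            0.9963      0.2047     0.00118
  solve Keq expr → x = -0.08605; check Q = 0.005807
Then add 0.09458 M of M.
Step 2:
                    L           M           C
  I            0.9963      0.2993     0.00118
  C         -0.001077 -5.3835e-04  5.3835e-04
  E            0.9952      0.2988    0.001719
  solve Keq expr → x = 5.3835e-04; check Q = 0.005807
Then add 0.1753 M of L.
Step 3:
                    L           M           C
  I             1.171      0.2988    0.001719
  C         -0.001297 -6.4832e-04  6.4832e-04
  E             1.169      0.2981    0.002367
  solve Keq expr → x = 6.4832e-04; check Q = 0.005807

Direction: forward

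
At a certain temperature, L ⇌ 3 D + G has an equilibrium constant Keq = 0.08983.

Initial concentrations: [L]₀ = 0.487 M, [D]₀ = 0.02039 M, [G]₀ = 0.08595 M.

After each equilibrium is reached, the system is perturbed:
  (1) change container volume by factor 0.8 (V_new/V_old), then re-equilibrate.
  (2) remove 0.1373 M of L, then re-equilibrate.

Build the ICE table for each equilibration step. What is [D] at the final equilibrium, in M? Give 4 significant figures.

[D]_eq = 0.4804 M

Q₀ = 1.4961e-06 vs Keq = 0.08983 ⇒ Q<K, forward
Step 1:
                   L          D          G
  Initial      0.487    0.02039    0.08595
  Change     -0.1581     0.4743     0.1581
  Equil       0.3289     0.4947     0.2441
  solve Keq expr → x = 0.1581; check Q = 0.08983
Then change container volume by factor 0.8 (V_new/V_old).
Step 2:
                   L          D          G
  Initial     0.4111     0.6184     0.3051
  Change     0.03103   -0.09308   -0.03103
  Equil       0.4422     0.5253      0.274
  solve Keq expr → x = -0.03103; check Q = 0.08983
Then remove 0.1373 M of L.
Step 3:
                   L          D          G
  Initial     0.3049     0.5253      0.274
  Change     0.01495   -0.04486   -0.01495
  Equil       0.3198     0.4804     0.2591
  solve Keq expr → x = -0.01495; check Q = 0.08983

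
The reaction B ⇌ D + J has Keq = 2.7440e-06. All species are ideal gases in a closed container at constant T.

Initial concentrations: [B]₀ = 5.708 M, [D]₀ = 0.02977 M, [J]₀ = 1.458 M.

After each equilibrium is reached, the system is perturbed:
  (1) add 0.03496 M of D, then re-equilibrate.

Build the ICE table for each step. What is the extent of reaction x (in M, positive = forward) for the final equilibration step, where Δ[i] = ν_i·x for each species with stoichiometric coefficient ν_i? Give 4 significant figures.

Q₀ = 0.007604 vs Keq = 2.7440e-06 ⇒ Q>K, reverse
Step 1:
                  B         D         J
  Initial     5.708   0.02977     1.458
  Change    0.02976  -0.02976  -0.02976
  Equil       5.738 1.1024e-05     1.428
  solve Keq expr → x = -0.02976; check Q = 2.7440e-06
Then add 0.03496 M of D.
Step 2:
                  B         D         J
  Initial     5.738   0.03497     1.428
  Change    0.03496  -0.03496  -0.03496
  Equil       5.773 1.1369e-05     1.393
  solve Keq expr → x = -0.03496; check Q = 2.7440e-06

x = -0.03496 M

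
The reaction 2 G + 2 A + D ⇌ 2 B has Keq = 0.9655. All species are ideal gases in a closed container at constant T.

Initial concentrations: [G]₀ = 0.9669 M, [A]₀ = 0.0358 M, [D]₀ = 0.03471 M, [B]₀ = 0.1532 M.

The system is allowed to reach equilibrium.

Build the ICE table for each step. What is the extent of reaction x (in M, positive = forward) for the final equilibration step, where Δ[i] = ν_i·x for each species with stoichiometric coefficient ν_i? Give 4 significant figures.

x = -0.05399 M

Q₀ = 564.3 vs Keq = 0.9655 ⇒ Q>K, reverse
Step 1:
                  G         A         D         B
  I          0.9669    0.0358   0.03471    0.1532
  C           0.108     0.108   0.05399    -0.108
  E           1.075    0.1438    0.0887   0.04522
  solve Keq expr → x = -0.05399; check Q = 0.9655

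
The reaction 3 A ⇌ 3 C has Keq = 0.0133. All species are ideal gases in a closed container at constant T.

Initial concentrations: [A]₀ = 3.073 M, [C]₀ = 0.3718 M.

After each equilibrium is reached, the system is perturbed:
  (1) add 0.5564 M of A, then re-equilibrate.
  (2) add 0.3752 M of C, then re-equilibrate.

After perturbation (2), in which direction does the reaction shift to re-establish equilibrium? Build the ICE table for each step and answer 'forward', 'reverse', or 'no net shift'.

Q₀ = 0.001771 vs Keq = 0.0133 ⇒ Q<K, forward
Step 1:
                   A          C
  Initial      3.073     0.3718
  Change      -0.288      0.288
  Equil        2.785     0.6598
  solve Keq expr → x = 0.09601; check Q = 0.0133
Then add 0.5564 M of A.
Step 2:
                   A          C
  Initial      3.341     0.6598
  Change     -0.1066     0.1066
  Equil        3.235     0.7664
  solve Keq expr → x = 0.03553; check Q = 0.0133
Then add 0.3752 M of C.
Step 3:
                   A          C
  Initial      3.235      1.142
  Change      0.3033    -0.3033
  Equil        3.538     0.8383
  solve Keq expr → x = -0.1011; check Q = 0.0133

Direction: reverse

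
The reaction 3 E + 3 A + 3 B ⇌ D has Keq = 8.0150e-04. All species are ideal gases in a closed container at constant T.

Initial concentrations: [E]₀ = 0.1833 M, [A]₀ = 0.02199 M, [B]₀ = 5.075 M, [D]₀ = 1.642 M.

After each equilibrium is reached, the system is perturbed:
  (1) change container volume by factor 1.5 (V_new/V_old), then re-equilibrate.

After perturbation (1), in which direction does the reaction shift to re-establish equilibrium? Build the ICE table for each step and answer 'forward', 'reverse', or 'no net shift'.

Direction: reverse

Q₀ = 1.9182e+05 vs Keq = 8.0150e-04 ⇒ Q>K, reverse
Step 1:
                   E          A          B          D
  Initial     0.1833    0.02199      5.075      1.642
  Change       1.249      1.249      1.249    -0.4165
  Equil        1.433      1.271      6.324      1.226
  solve Keq expr → x = -0.4165; check Q = 8.0150e-04
Then change container volume by factor 1.5 (V_new/V_old).
Step 2:
                   E          A          B          D
  Initial     0.9552     0.8476      4.216      0.817
  Change      0.5047     0.5047     0.5047    -0.1682
  Equil         1.46      1.352      4.721     0.6488
  solve Keq expr → x = -0.1682; check Q = 8.0150e-04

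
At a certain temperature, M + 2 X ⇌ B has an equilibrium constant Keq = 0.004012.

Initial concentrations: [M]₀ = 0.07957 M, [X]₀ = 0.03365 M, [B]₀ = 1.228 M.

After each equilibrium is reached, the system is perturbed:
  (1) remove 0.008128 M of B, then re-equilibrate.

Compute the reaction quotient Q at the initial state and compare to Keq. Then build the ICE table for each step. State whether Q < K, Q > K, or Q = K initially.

Q₀ = 1.3629e+04; Q > K (proceeds reverse)

Q₀ = 1.3629e+04 vs Keq = 0.004012 ⇒ Q>K, reverse
Step 1:
                    M           X           B
  I           0.07957     0.03365       1.228
  C             1.198       2.396      -1.198
  E             1.277       2.429     0.03024
  solve Keq expr → x = -1.198; check Q = 0.004012
Then remove 0.008128 M of B.
Step 2:
                    M           X           B
  I             1.277       2.429     0.02211
  C         -0.007575    -0.01515    0.007575
  E              1.27       2.414     0.02969
  solve Keq expr → x = 0.007575; check Q = 0.004012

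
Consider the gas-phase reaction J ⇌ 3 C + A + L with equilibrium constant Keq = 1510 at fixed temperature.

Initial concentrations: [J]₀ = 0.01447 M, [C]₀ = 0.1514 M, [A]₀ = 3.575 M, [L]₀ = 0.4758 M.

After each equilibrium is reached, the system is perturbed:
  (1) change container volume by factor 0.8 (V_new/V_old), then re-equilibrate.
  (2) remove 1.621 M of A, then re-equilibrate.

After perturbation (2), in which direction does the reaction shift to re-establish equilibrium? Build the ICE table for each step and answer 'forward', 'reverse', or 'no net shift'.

Q₀ = 0.408 vs Keq = 1510 ⇒ Q<K, forward
Step 1:
                  J         C         A         L
  init      0.01447    0.1514     3.575    0.4758
  Δ        -0.01446   0.04338   0.01446   0.01446
  eq      8.6127e-06    0.1948     3.589    0.4903
  solve Keq expr → x = 0.01446; check Q = 1510
Then change container volume by factor 0.8 (V_new/V_old).
Step 2:
                  J         C         A         L
  init    1.0766e-05    0.2435     4.487    0.6128
  Δ       1.5502e-05 -4.6507e-05 -1.5502e-05 -1.5502e-05
  eq      2.6268e-05    0.2434     4.487    0.6128
  solve Keq expr → x = -1.5502e-05; check Q = 1510
Then remove 1.621 M of A.
Step 3:
                  J         C         A         L
  init    2.6268e-05    0.2434     2.866    0.6128
  Δ       -9.4840e-06 2.8452e-05 9.4840e-06 9.4840e-06
  eq      1.6784e-05    0.2435     2.866    0.6128
  solve Keq expr → x = 9.4840e-06; check Q = 1510

Direction: forward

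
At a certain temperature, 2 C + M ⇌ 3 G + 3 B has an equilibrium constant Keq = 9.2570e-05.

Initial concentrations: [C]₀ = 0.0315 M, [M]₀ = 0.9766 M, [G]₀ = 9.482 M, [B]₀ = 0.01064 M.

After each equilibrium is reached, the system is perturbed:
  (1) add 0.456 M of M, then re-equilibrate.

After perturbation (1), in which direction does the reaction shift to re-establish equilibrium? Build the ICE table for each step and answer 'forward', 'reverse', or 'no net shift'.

Direction: forward

Q₀ = 1.06 vs Keq = 9.2570e-05 ⇒ Q>K, reverse
Step 1:
                    C           M           G           B
  Initial      0.0315      0.9766       9.482     0.01064
  Change     0.006734    0.003367     -0.0101     -0.0101
  Equil       0.03823        0.98       9.472  5.3839e-04
  solve Keq expr → x = -0.003367; check Q = 9.2570e-05
Then add 0.456 M of M.
Step 2:
                    C           M           G           B
  Initial     0.03823       1.436       9.472  5.3839e-04
  Change  -4.8401e-05 -2.4200e-05  7.2601e-05  7.2601e-05
  Equil       0.03819       1.436       9.472  6.1099e-04
  solve Keq expr → x = 2.4200e-05; check Q = 9.2570e-05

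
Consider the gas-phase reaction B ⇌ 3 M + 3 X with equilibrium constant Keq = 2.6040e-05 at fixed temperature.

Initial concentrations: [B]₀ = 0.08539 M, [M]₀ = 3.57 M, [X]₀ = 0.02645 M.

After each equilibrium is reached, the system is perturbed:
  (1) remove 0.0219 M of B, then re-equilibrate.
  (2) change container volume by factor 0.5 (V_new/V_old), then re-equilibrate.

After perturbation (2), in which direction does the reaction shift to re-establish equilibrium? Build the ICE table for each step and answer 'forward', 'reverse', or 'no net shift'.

Direction: reverse

Q₀ = 0.00986 vs Keq = 2.6040e-05 ⇒ Q>K, reverse
Step 1:
                    B           M           X
  I           0.08539        3.57     0.02645
  C          0.007555    -0.02267    -0.02267
  E           0.09295       3.547    0.003785
  solve Keq expr → x = -0.007555; check Q = 2.6040e-05
Then remove 0.0219 M of B.
Step 2:
                    B           M           X
  I           0.07105       3.547    0.003785
  C        1.0740e-04 -3.2220e-04 -3.2220e-04
  E           0.07115       3.547    0.003463
  solve Keq expr → x = -1.0740e-04; check Q = 2.6040e-05
Then change container volume by factor 0.5 (V_new/V_old).
Step 3:
                    B           M           X
  I            0.1423       7.094    0.006925
  C          0.001578   -0.004735   -0.004735
  E            0.1439       7.089    0.002191
  solve Keq expr → x = -0.001578; check Q = 2.6040e-05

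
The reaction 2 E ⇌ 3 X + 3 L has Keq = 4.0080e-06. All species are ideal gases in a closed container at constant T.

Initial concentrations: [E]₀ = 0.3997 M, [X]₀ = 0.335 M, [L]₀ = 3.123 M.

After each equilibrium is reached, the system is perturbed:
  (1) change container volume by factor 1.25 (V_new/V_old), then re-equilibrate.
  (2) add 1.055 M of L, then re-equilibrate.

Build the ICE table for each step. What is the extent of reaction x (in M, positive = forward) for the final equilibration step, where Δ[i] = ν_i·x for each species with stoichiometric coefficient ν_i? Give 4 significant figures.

Q₀ = 7.168 vs Keq = 4.0080e-06 ⇒ Q>K, reverse
Step 1:
                  E         X         L
  Initial    0.3997     0.335     3.123
  Change     0.2206   -0.3309   -0.3309
  Equil      0.6203  0.004138     2.792
  solve Keq expr → x = -0.1103; check Q = 4.0080e-06
Then change container volume by factor 1.25 (V_new/V_old).
Step 2:
                  E         X         L
  Initial    0.4962   0.00331     2.234
  Change  -7.6015e-04   0.00114   0.00114
  Equil      0.4955   0.00445     2.235
  solve Keq expr → x = 3.8007e-04; check Q = 4.0080e-06
Then add 1.055 M of L.
Step 3:
                  E         X         L
  Initial    0.4955   0.00445      3.29
  Change  9.4800e-04 -0.001422 -0.001422
  Equil      0.4964  0.003028     3.288
  solve Keq expr → x = -4.7400e-04; check Q = 4.0080e-06

x = -4.7400e-04 M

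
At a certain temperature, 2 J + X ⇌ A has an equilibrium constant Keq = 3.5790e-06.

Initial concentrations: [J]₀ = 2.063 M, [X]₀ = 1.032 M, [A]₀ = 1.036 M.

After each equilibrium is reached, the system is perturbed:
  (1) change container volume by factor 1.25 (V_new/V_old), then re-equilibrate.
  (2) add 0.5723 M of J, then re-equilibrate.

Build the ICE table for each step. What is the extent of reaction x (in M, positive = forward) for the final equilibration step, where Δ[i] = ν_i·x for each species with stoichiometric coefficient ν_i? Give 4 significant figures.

Q₀ = 0.2359 vs Keq = 3.5790e-06 ⇒ Q>K, reverse
Step 1:
                  J         X         A
  init        2.063     1.032     1.036
  Δ           2.072     1.036    -1.036
  eq          4.135     2.068 1.2653e-04
  solve Keq expr → x = -1.036; check Q = 3.5790e-06
Then change container volume by factor 1.25 (V_new/V_old).
Step 2:
                  J         X         A
  init        3.308     1.654 1.0122e-04
  Δ       7.2871e-05 3.6436e-05 -3.6436e-05
  eq          3.308     1.654 6.4786e-05
  solve Keq expr → x = -3.6436e-05; check Q = 3.5790e-06
Then add 0.5723 M of J.
Step 3:
                  J         X         A
  init         3.88     1.654 6.4786e-05
  Δ       -4.8706e-05 -2.4353e-05 2.4353e-05
  eq           3.88     1.654 8.9139e-05
  solve Keq expr → x = 2.4353e-05; check Q = 3.5790e-06

x = 2.4353e-05 M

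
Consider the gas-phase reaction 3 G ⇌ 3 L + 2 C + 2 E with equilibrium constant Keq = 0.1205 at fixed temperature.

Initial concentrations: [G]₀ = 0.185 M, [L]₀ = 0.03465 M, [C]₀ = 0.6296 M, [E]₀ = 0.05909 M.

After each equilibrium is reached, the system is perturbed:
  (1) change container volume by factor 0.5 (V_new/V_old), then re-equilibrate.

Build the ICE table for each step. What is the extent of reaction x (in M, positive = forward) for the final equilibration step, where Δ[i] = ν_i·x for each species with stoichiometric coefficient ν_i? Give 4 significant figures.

x = -0.02611 M

Q₀ = 9.0939e-06 vs Keq = 0.1205 ⇒ Q<K, forward
Step 1:
                   G          L          C          E
  Initial      0.185    0.03465     0.6296    0.05909
  Change     -0.1189     0.1189    0.07926    0.07926
  Equil      0.06611     0.1535     0.7089     0.1384
  solve Keq expr → x = 0.03963; check Q = 0.1205
Then change container volume by factor 0.5 (V_new/V_old).
Step 2:
                   G          L          C          E
  Initial     0.1322     0.3071      1.418     0.2767
  Change     0.07833   -0.07833   -0.05222   -0.05222
  Equil       0.2105     0.2288      1.366     0.2245
  solve Keq expr → x = -0.02611; check Q = 0.1205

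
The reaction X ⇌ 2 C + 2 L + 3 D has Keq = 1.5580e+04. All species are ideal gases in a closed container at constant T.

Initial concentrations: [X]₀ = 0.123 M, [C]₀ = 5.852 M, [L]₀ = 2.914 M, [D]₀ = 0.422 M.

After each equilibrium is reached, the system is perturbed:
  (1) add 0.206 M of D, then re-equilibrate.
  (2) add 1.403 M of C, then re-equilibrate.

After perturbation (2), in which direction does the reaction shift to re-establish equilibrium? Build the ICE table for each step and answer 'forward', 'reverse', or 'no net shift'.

Q₀ = 177.7 vs Keq = 1.5580e+04 ⇒ Q<K, forward
Step 1:
                   X          C          L          D
  Initial      0.123      5.852      2.914      0.422
  Change     -0.1127     0.2255     0.2255     0.3382
  Equil      0.01027      6.077      3.139     0.7602
  solve Keq expr → x = 0.1127; check Q = 1.5580e+04
Then add 0.206 M of D.
Step 2:
                   X          C          L          D
  Initial    0.01027      6.077      3.139     0.9662
  Change    0.008802    -0.0176    -0.0176   -0.02641
  Equil      0.01907       6.06      3.122     0.9398
  solve Keq expr → x = -0.008802; check Q = 1.5580e+04
Then add 1.403 M of C.
Step 3:
                   X          C          L          D
  Initial    0.01907      7.463      3.122     0.9398
  Change    0.007468   -0.01494   -0.01494   -0.02241
  Equil      0.02654      7.448      3.107     0.9174
  solve Keq expr → x = -0.007468; check Q = 1.5580e+04

Direction: reverse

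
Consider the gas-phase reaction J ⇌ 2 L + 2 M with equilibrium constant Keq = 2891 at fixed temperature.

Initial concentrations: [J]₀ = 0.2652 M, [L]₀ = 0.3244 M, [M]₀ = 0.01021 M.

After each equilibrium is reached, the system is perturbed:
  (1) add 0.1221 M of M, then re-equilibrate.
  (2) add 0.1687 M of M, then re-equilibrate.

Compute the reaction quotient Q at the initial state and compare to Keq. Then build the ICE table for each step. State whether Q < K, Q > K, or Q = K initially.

Q₀ = 4.1366e-05; Q < K (proceeds forward)

Q₀ = 4.1366e-05 vs Keq = 2891 ⇒ Q<K, forward
Step 1:
                  J         L         M
  init       0.2652    0.3244   0.01021
  Δ         -0.2651    0.5303    0.5303
  eq      7.3801e-05    0.8547    0.5405
  solve Keq expr → x = 0.2651; check Q = 2891
Then add 0.1221 M of M.
Step 2:
                  J         L         M
  init    7.3801e-05    0.8547    0.6626
  Δ       3.7069e-05 -7.4137e-05 -7.4137e-05
  eq      1.1087e-04    0.8546    0.6625
  solve Keq expr → x = -3.7069e-05; check Q = 2891
Then add 0.1687 M of M.
Step 3:
                  J         L         M
  init    1.1087e-04    0.8546    0.8312
  Δ       6.3549e-05 -1.2710e-04 -1.2710e-04
  eq      1.7442e-04    0.8545    0.8311
  solve Keq expr → x = -6.3549e-05; check Q = 2891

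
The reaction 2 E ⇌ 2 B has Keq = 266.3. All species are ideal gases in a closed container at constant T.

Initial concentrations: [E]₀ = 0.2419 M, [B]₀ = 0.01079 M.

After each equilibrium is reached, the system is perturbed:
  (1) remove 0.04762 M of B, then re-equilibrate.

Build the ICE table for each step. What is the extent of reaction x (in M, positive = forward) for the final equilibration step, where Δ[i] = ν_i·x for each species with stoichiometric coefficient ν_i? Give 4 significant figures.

Q₀ = 0.00199 vs Keq = 266.3 ⇒ Q<K, forward
Step 1:
                  E         B
  init       0.2419   0.01079
  Δ         -0.2273    0.2273
  eq        0.01459    0.2381
  solve Keq expr → x = 0.1137; check Q = 266.3
Then remove 0.04762 M of B.
Step 2:
                  E         B
  init      0.01459    0.1905
  Δ        -0.00275   0.00275
  eq        0.01184    0.1932
  solve Keq expr → x = 0.001375; check Q = 266.3

x = 0.001375 M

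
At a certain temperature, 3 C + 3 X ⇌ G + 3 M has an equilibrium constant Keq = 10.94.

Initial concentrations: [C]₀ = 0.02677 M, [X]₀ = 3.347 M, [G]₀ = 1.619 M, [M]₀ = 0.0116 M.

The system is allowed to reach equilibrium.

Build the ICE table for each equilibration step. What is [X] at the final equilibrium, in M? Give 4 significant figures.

[X]_eq = 3.326 M

Q₀ = 0.003513 vs Keq = 10.94 ⇒ Q<K, forward
Step 1:
                  C         X         G         M
  init      0.02677     3.347     1.619    0.0116
  Δ         -0.0215   -0.0215  0.007166    0.0215
  eq       0.005272     3.326     1.626    0.0331
  solve Keq expr → x = 0.007166; check Q = 10.94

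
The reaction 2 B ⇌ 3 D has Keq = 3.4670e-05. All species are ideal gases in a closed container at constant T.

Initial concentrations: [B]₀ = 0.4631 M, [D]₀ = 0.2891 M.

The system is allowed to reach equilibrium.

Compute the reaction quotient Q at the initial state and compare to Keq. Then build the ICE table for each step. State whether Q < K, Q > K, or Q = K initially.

Q₀ = 0.1127 vs Keq = 3.4670e-05 ⇒ Q>K, reverse
Step 1:
                    B           D
  init         0.4631      0.2891
  Δ            0.1766     -0.2649
  eq           0.6397     0.02421
  solve Keq expr → x = -0.0883; check Q = 3.4670e-05

Q₀ = 0.1127; Q > K (proceeds reverse)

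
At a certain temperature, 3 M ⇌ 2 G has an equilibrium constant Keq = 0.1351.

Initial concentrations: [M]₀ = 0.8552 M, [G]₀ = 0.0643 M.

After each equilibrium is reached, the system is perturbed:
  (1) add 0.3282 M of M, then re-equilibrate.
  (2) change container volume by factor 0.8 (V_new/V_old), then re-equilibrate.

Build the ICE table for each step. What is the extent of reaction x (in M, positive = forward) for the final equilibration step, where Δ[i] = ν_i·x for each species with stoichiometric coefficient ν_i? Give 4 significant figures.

x = 0.01149 M

Q₀ = 0.00661 vs Keq = 0.1351 ⇒ Q<K, forward
Step 1:
                  M         G
  I          0.8552    0.0643
  C         -0.1976    0.1317
  E          0.6576     0.196
  solve Keq expr → x = 0.06586; check Q = 0.1351
Then add 0.3282 M of M.
Step 2:
                  M         G
  I          0.9858     0.196
  C         -0.1371   0.09139
  E          0.8487    0.2874
  solve Keq expr → x = 0.04569; check Q = 0.1351
Then change container volume by factor 0.8 (V_new/V_old).
Step 3:
                  M         G
  I           1.061    0.3593
  C        -0.03448   0.02298
  E           1.026    0.3822
  solve Keq expr → x = 0.01149; check Q = 0.1351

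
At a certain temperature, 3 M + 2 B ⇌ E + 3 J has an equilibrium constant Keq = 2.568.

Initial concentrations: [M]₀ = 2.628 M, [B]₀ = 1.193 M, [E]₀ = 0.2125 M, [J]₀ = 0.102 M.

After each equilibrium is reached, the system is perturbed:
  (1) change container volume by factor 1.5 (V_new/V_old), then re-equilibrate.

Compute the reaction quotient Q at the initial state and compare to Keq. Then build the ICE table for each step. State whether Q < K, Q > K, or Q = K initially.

Q₀ = 8.7298e-06 vs Keq = 2.568 ⇒ Q<K, forward
Step 1:
                    M           B           E           J
  Initial       2.628       1.193      0.2125       0.102
  Change       -1.181     -0.7873      0.3937       1.181
  Equil         1.447      0.4057      0.6062       1.283
  solve Keq expr → x = 0.3937; check Q = 2.568
Then change container volume by factor 1.5 (V_new/V_old).
Step 2:
                    M           B           E           J
  Initial      0.9647      0.2704      0.4041      0.8553
  Change      0.03321     0.02214    -0.01107    -0.03321
  Equil        0.9979      0.2926       0.393      0.8221
  solve Keq expr → x = -0.01107; check Q = 2.568

Q₀ = 8.7298e-06; Q < K (proceeds forward)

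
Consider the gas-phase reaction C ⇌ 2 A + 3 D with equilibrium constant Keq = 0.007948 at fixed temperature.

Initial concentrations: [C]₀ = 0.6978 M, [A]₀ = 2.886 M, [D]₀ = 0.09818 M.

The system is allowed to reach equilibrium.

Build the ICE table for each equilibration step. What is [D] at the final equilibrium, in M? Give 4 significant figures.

[D]_eq = 0.08761 M

Q₀ = 0.0113 vs Keq = 0.007948 ⇒ Q>K, reverse
Step 1:
                    C           A           D
  Initial      0.6978       2.886     0.09818
  Change     0.003522   -0.007045    -0.01057
  Equil        0.7013       2.879     0.08761
  solve Keq expr → x = -0.003522; check Q = 0.007948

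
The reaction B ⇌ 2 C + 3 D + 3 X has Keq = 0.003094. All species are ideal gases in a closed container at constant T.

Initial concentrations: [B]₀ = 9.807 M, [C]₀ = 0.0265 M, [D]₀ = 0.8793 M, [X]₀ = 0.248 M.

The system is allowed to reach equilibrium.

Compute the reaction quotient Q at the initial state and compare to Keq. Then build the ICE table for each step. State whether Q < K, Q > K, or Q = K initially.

Q₀ = 7.4254e-07 vs Keq = 0.003094 ⇒ Q<K, forward
Step 1:
                  B         C         D         X
  I           9.807    0.0265    0.8793     0.248
  C         -0.1196    0.2393    0.3589    0.3589
  E           9.687    0.2658     1.238    0.6069
  solve Keq expr → x = 0.1196; check Q = 0.003094

Q₀ = 7.4254e-07; Q < K (proceeds forward)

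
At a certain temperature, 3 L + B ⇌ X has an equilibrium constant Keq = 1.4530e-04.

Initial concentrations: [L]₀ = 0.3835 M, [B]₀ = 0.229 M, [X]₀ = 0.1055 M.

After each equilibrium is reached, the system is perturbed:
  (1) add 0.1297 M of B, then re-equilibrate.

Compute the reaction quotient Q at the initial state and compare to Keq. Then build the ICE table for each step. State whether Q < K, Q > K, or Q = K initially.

Q₀ = 8.168; Q > K (proceeds reverse)

Q₀ = 8.168 vs Keq = 1.4530e-04 ⇒ Q>K, reverse
Step 1:
                  L         B         X
  init       0.3835     0.229    0.1055
  Δ          0.3165    0.1055   -0.1055
  eq            0.7    0.3345 1.6666e-05
  solve Keq expr → x = -0.1055; check Q = 1.4530e-04
Then add 0.1297 M of B.
Step 2:
                  L         B         X
  init          0.7    0.4642 1.6666e-05
  Δ       -1.9381e-05 -6.4603e-06 6.4603e-06
  eq         0.6999    0.4642 2.3127e-05
  solve Keq expr → x = 6.4603e-06; check Q = 1.4530e-04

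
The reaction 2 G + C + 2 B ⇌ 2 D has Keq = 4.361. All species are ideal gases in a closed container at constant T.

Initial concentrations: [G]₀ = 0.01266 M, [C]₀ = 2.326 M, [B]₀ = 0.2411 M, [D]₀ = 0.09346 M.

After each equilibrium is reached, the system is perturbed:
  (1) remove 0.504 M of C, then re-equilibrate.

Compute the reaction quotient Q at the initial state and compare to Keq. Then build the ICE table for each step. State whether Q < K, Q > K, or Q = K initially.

Q₀ = 403.1; Q > K (proceeds reverse)

Q₀ = 403.1 vs Keq = 4.361 ⇒ Q>K, reverse
Step 1:
                    G           C           B           D
  I           0.01266       2.326      0.2411     0.09346
  C           0.04294     0.02147     0.04294    -0.04294
  E            0.0556       2.347       0.284     0.05052
  solve Keq expr → x = -0.02147; check Q = 4.361
Then remove 0.504 M of C.
Step 2:
                    G           C           B           D
  I            0.0556       1.843       0.284     0.05052
  C          0.002908    0.001454    0.002908   -0.002908
  E            0.0585       1.845      0.2869     0.04762
  solve Keq expr → x = -0.001454; check Q = 4.361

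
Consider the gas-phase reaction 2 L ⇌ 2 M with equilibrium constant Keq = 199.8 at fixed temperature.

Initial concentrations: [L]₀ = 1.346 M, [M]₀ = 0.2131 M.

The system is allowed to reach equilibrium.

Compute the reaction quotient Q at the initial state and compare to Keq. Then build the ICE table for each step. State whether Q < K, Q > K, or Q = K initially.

Q₀ = 0.02507; Q < K (proceeds forward)

Q₀ = 0.02507 vs Keq = 199.8 ⇒ Q<K, forward
Step 1:
                    L           M
  init          1.346      0.2131
  Δ            -1.243       1.243
  eq            0.103       1.456
  solve Keq expr → x = 0.6215; check Q = 199.8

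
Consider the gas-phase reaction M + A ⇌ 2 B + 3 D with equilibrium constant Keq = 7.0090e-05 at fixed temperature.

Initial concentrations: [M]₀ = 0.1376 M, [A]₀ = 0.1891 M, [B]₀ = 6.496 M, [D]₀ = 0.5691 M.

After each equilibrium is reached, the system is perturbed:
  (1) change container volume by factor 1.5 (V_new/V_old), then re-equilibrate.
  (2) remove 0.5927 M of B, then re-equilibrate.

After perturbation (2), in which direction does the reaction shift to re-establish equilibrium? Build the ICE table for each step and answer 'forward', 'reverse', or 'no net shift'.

Q₀ = 298.9 vs Keq = 7.0090e-05 ⇒ Q>K, reverse
Step 1:
                  M         A         B         D
  I          0.1376    0.1891     6.496    0.5691
  C          0.1877    0.1877   -0.3753    -0.563
  E          0.3253    0.3768     6.121   0.00612
  solve Keq expr → x = -0.1877; check Q = 7.0090e-05
Then change container volume by factor 1.5 (V_new/V_old).
Step 2:
                  M         A         B         D
  I          0.2168    0.2512      4.08   0.00408
  C       -6.7565e-04 -6.7565e-04  0.001351  0.002027
  E          0.2162    0.2505     4.082  0.006107
  solve Keq expr → x = 6.7565e-04; check Q = 7.0090e-05
Then remove 0.5927 M of B.
Step 3:
                  M         A         B         D
  I          0.2162    0.2505     3.489  0.006107
  C       -2.2283e-04 -2.2283e-04 4.4565e-04 6.6848e-04
  E          0.2159    0.2503      3.49  0.006776
  solve Keq expr → x = 2.2283e-04; check Q = 7.0090e-05

Direction: forward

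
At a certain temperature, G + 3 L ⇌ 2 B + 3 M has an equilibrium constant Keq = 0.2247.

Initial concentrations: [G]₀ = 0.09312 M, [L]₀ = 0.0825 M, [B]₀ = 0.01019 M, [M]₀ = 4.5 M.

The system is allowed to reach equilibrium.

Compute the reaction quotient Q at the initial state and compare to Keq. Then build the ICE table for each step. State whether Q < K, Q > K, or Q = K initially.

Q₀ = 181 vs Keq = 0.2247 ⇒ Q>K, reverse
Step 1:
                    G           L           B           M
  I           0.09312      0.0825     0.01019         4.5
  C          0.004859     0.01458   -0.009718    -0.01458
  E           0.09798     0.09708  4.7242e-04       4.485
  solve Keq expr → x = -0.004859; check Q = 0.2247

Q₀ = 181; Q > K (proceeds reverse)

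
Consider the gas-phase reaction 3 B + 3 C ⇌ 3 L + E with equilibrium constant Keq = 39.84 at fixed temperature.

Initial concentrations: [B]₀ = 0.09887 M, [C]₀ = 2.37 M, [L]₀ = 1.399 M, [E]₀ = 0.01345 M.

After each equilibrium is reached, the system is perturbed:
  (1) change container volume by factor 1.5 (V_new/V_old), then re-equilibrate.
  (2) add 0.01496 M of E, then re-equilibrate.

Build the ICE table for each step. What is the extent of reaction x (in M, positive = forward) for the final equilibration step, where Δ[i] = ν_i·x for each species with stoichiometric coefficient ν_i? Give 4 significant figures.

x = -0.002854 M

Q₀ = 2.862 vs Keq = 39.84 ⇒ Q<K, forward
Step 1:
                  B         C         L         E
  init      0.09887      2.37     1.399   0.01345
  Δ        -0.04372  -0.04372   0.04372   0.01457
  eq        0.05515     2.326     1.443   0.02802
  solve Keq expr → x = 0.01457; check Q = 39.84
Then change container volume by factor 1.5 (V_new/V_old).
Step 2:
                  B         C         L         E
  init      0.03677     1.551    0.9618   0.01868
  Δ        0.008279  0.008279 -0.008279  -0.00276
  eq        0.04505     1.559    0.9535   0.01592
  solve Keq expr → x = -0.00276; check Q = 39.84
Then add 0.01496 M of E.
Step 3:
                  B         C         L         E
  init      0.04505     1.559    0.9535   0.03088
  Δ        0.008562  0.008562 -0.008562 -0.002854
  eq        0.05361     1.568     0.945   0.02803
  solve Keq expr → x = -0.002854; check Q = 39.84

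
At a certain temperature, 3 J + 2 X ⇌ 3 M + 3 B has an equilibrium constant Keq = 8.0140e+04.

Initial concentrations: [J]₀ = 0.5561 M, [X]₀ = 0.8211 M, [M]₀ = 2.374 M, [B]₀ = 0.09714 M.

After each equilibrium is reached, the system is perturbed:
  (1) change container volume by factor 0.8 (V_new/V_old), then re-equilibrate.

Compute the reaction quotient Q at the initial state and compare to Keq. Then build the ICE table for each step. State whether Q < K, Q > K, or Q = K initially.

Q₀ = 0.1058; Q < K (proceeds forward)

Q₀ = 0.1058 vs Keq = 8.0140e+04 ⇒ Q<K, forward
Step 1:
                  J         X         M         B
  init       0.5561    0.8211     2.374   0.09714
  Δ         -0.4931   -0.3288    0.4931    0.4931
  eq        0.06296    0.4923     2.867    0.5903
  solve Keq expr → x = 0.1644; check Q = 8.0140e+04
Then change container volume by factor 0.8 (V_new/V_old).
Step 2:
                  J         X         M         B
  init       0.0787    0.6154     3.584    0.7379
  Δ        0.005069  0.003379 -0.005069 -0.005069
  eq        0.08377    0.6188     3.579    0.7328
  solve Keq expr → x = -0.00169; check Q = 8.0140e+04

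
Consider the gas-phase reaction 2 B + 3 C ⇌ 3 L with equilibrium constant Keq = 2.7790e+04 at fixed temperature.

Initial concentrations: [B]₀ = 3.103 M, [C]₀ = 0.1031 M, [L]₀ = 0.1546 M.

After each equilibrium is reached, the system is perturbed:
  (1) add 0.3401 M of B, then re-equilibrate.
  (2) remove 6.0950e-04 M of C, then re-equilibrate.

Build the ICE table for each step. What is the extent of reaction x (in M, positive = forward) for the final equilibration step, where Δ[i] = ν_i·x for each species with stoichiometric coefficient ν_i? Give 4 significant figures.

Q₀ = 0.3502 vs Keq = 2.7790e+04 ⇒ Q<K, forward
Step 1:
                    B           C           L
  init          3.103      0.1031      0.1546
  Δ          -0.06607    -0.09911     0.09911
  eq            3.037    0.003994      0.2537
  solve Keq expr → x = 0.03304; check Q = 2.7790e+04
Then add 0.3401 M of B.
Step 2:
                    B           C           L
  init          3.377    0.003994      0.2537
  Δ       -1.7920e-04 -2.6880e-04  2.6880e-04
  eq            3.377    0.003725       0.254
  solve Keq expr → x = 8.9600e-05; check Q = 2.7790e+04
Then remove 6.0950e-04 M of C.
Step 3:
                    B           C           L
  init          3.377    0.003116       0.254
  Δ        4.0027e-04  6.0040e-04 -6.0040e-04
  eq            3.377    0.003716      0.2534
  solve Keq expr → x = -2.0013e-04; check Q = 2.7790e+04

x = -2.0013e-04 M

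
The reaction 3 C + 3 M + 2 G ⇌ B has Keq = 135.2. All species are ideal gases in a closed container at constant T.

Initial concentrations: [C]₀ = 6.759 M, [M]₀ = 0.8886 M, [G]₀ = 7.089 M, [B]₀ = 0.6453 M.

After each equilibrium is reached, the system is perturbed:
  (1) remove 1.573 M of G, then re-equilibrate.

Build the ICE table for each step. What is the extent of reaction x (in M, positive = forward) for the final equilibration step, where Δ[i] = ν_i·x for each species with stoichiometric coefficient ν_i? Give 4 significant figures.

x = -6.2673e-04 M

Q₀ = 5.9269e-05 vs Keq = 135.2 ⇒ Q<K, forward
Step 1:
                   C          M          G          B
  init         6.759     0.8886      7.089     0.6453
  Δ          -0.8793    -0.8793    -0.5862     0.2931
  eq            5.88   0.009312      6.503     0.9384
  solve Keq expr → x = 0.2931; check Q = 135.2
Then remove 1.573 M of G.
Step 2:
                   C          M          G          B
  init          5.88   0.009312       4.93     0.9384
  Δ          0.00188    0.00188   0.001253 -6.2673e-04
  eq           5.882    0.01119      4.931     0.9378
  solve Keq expr → x = -6.2673e-04; check Q = 135.2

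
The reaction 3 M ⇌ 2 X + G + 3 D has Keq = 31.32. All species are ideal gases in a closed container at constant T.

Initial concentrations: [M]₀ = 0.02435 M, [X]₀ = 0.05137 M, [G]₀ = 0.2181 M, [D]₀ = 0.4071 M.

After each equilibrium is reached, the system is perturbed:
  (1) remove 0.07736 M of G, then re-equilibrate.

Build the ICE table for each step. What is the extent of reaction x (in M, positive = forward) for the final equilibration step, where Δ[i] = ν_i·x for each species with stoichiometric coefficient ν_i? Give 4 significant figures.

Q₀ = 2.69 vs Keq = 31.32 ⇒ Q<K, forward
Step 1:
                   M          X          G          D
  I          0.02435    0.05137     0.2181     0.4071
  C         -0.01209   0.008057   0.004028    0.01209
  E          0.01226    0.05943     0.2221     0.4192
  solve Keq expr → x = 0.004028; check Q = 31.32
Then remove 0.07736 M of G.
Step 2:
                   M          X          G          D
  I          0.01226    0.05943     0.1448     0.4192
  C        -0.001465 9.7680e-04 4.8840e-04   0.001465
  E           0.0108     0.0604     0.1453     0.4207
  solve Keq expr → x = 4.8840e-04; check Q = 31.32

x = 4.8840e-04 M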